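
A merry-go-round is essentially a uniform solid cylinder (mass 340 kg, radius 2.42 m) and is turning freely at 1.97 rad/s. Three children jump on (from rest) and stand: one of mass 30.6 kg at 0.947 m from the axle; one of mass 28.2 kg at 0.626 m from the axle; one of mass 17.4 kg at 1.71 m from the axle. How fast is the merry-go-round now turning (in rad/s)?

ω_f ≈ 1.81 rad/s

No external torque acts about the axle; L_before = L_after.
I_p = ½(340)(2.42)² = 995.6 kg·m².
Added inertia Σmr² = (30.6)(0.947)² + (28.2)(0.626)² + (17.4)(1.71)² = 89.37 kg·m²; I_f = 995.6 + 89.37 = 1085 kg·m².
ω_f = I_p ω_i / I_f = (995.6)(1.97) / 1085 = 1.808 rad/s.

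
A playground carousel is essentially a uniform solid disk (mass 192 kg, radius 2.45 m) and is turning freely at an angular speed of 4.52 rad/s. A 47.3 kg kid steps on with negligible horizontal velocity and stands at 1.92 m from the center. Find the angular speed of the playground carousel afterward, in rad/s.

ω_f ≈ 3.47 rad/s

No external torque acts about the center; L_before = L_after.
I_p = ½(192)(2.45)² = 576.2 kg·m².
Added inertia Σmr² = (47.3)(1.92)² = 174.4 kg·m²; I_f = 576.2 + 174.4 = 750.6 kg·m².
ω_f = I_p ω_i / I_f = (576.2)(4.52) / 750.6 = 3.470 rad/s.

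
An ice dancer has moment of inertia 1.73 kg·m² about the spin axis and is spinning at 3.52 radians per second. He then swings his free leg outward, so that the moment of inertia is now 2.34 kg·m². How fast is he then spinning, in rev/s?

ω₂ ≈ 0.414 rev/s

With no external torque about the axis, L is conserved: I₁ω₁ = I₂ω₂.
ω₂ = I₁ω₁ / I₂ = (1.730)(3.52 rad/s) / (2.340) = 2.602 rad/s = 0.4142 rev/s.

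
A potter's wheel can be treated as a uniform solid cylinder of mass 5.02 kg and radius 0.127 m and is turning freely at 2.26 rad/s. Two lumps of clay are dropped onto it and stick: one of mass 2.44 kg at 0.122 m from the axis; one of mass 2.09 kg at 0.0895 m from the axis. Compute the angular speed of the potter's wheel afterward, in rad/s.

The added mass arrives with no angular momentum about the axis, and any external torque about the axis is negligible, so the system's angular momentum is conserved.
I_p = ½(5.02)(0.127)² = 0.04048 kg·m².
Added inertia Σmr² = (2.44)(0.122)² + (2.09)(0.0895)² = 0.05306 kg·m²; I_f = 0.04048 + 0.05306 = 0.09354 kg·m².
ω_f = I_p ω_i / I_f = (0.04048)(2.26) / 0.09354 = 0.9781 rad/s.

ω_f ≈ 0.978 rad/s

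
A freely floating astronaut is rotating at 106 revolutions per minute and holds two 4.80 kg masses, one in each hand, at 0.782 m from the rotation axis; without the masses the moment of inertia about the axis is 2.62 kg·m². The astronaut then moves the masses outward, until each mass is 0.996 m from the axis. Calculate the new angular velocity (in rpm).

ω₂ ≈ 74.1 rpm

Angular momentum about the spin axis is conserved since the torque about it is zero.
I₁ = 2.62 + 2(4.80)(0.782)² = 8.491 kg·m²; I₂ = 2.62 + 2(4.80)(0.996)² = 12.14 kg·m².
ω₂ = I₁ω₁ / I₂ = (8.491)(106 rpm) / (12.14) = 74.12 rpm.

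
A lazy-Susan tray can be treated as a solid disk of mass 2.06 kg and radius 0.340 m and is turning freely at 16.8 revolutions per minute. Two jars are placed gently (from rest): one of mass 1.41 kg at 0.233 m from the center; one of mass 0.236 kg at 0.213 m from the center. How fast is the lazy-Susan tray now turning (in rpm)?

ω_f ≈ 9.70 rpm

No external torque acts about the center; L_before = L_after.
I_p = ½(2.06)(0.340)² = 0.1191 kg·m².
Added inertia Σmr² = (1.41)(0.233)² + (0.236)(0.213)² = 0.08725 kg·m²; I_f = 0.1191 + 0.08725 = 0.2063 kg·m².
ω_f = I_p ω_i / I_f = (0.1191)(16.8) / 0.2063 = 9.695 rpm.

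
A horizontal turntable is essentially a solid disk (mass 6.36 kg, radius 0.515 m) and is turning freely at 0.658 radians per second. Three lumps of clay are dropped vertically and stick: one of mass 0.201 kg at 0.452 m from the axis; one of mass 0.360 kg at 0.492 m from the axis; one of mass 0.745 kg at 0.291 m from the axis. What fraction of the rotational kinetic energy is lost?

fraction ≈ 0.185

No external torque acts about the axis; L_before = L_after.
I_p = ½(6.36)(0.515)² = 0.8434 kg·m².
Added inertia Σmr² = (0.201)(0.452)² + (0.360)(0.492)² + (0.745)(0.291)² = 0.1913 kg·m²; I_f = 0.8434 + 0.1913 = 1.035 kg·m².
ω_f = I_p ω_i / I_f = (0.8434)(0.658) / 1.035 = 0.5364 rad/s.
KE_i = ½(0.8434)(0.6580 rad/s)² = 0.1826 J; KE_f = ½(1.035)(0.5364)² = 0.1488 J.
Fraction lost = 0.1849.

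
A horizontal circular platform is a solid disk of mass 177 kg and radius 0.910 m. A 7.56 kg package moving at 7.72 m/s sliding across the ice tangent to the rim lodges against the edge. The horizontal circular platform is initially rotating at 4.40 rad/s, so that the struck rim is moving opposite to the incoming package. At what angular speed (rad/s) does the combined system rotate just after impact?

|ω_f| ≈ 3.39 rad/s

The axle reaction passes through the central axle and exerts no torque about it; angular momentum about the central axle is conserved through the impact.
I_p = ½(177)(0.910)² = 73.29 kg·m². Taking the sense of the package's angular momentum as positive, L_{package} = m v R = (7.56)(7.72)(0.910) = 53.11 kg·m²/s.
L_i = −I_p ω_p + m v R = −(73.29)(4.40) + 53.11 = -269.4 kg·m²/s.
After sticking, I_f = I_p + m R² = 73.29 + (7.56)(0.910)² = 79.55 kg·m².
ω_f = L_i / I_f = -269.4 / 79.55 = -3.386 rad/s.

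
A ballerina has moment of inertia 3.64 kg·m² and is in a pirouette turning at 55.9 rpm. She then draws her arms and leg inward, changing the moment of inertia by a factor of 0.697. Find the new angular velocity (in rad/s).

With no external torque about the axis, L is conserved: I₁ω₁ = I₂ω₂.
I₂ = 0.697 × 3.64 = 2.537 kg·m².
ω₂ = I₁ω₁ / I₂ = (3.640)(55.9 rpm) / (2.537) = 80.20 rpm = 8.399 rad/s.

ω₂ ≈ 8.40 rad/s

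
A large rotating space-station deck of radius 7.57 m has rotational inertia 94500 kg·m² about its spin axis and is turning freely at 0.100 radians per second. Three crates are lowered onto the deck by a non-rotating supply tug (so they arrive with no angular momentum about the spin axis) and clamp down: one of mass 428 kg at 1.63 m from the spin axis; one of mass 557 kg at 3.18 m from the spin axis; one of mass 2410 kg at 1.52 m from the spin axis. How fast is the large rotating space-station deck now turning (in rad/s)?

ω_f ≈ 0.0885 rad/s

The added mass arrives with no angular momentum about the spin axis, and any external torque about the spin axis is negligible, so the system's angular momentum is conserved.
Added inertia Σmr² = (428)(1.63)² + (557)(3.18)² + (2410)(1.52)² = 12340 kg·m²; I_f = 94500 + 12340 = 1.068e+05 kg·m².
ω_f = I_p ω_i / I_f = (94500)(0.100) / 1.068e+05 = 0.08845 rad/s.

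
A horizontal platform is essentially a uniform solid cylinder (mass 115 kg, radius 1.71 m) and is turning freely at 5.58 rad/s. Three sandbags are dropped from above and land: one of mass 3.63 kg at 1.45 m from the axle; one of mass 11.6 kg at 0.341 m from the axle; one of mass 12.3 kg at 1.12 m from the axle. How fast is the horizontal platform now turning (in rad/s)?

ω_f ≈ 4.87 rad/s

No external torque acts about the axle; L_before = L_after.
I_p = ½(115)(1.71)² = 168.1 kg·m².
Added inertia Σmr² = (3.63)(1.45)² + (11.6)(0.341)² + (12.3)(1.12)² = 24.41 kg·m²; I_f = 168.1 + 24.41 = 192.5 kg·m².
ω_f = I_p ω_i / I_f = (168.1)(5.58) / 192.5 = 4.873 rad/s.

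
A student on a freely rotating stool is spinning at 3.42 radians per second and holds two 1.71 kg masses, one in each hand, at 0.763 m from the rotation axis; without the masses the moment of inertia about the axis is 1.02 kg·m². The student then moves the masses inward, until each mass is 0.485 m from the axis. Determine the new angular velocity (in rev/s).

ω₂ ≈ 0.898 rev/s

No external torque acts about the spin axis, so angular momentum is conserved.
I₁ = 1.02 + 2(1.71)(0.763)² = 3.011 kg·m²; I₂ = 1.02 + 2(1.71)(0.485)² = 1.824 kg·m².
ω₂ = I₁ω₁ / I₂ = (3.011)(3.42 rad/s) / (1.824) = 5.644 rad/s = 0.8983 rev/s.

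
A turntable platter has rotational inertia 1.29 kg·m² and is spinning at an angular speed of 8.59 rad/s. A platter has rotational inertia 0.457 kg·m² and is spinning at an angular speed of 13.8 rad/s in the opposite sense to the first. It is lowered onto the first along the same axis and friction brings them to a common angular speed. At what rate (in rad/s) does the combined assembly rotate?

|ω_f| ≈ 2.73 rad/s

No external torque acts about the common axis, so total angular momentum is conserved.
Taking A's sense as positive: L = (1.290)(8.59) − (0.4570)(13.8) = 4.774 kg·m²·rad/s.
Combined I = 1.290 + 0.4570 = 1.747 kg·m².
ω_f = L / I = 4.774 / 1.747 = 2.733 rad/s.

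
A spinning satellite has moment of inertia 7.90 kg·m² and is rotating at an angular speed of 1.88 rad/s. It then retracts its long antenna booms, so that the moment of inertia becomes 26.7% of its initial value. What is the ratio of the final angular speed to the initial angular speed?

ω₂/ω₁ ≈ 3.75

Angular momentum about the spin axis is conserved since the torque about it is zero.
I₂ = 0.267 × 7.90 = 2.109 kg·m².
ω₂/ω₁ = I₁/I₂ = 7.900 / 2.109 = 3.745.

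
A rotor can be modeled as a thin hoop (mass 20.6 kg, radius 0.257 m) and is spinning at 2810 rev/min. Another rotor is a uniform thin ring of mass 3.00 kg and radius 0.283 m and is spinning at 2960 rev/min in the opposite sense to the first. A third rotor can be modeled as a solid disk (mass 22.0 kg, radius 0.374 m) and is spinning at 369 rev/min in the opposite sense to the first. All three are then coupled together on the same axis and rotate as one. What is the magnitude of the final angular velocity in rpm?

|ω_f| ≈ 810 rpm

No external torque acts about the common axis, so total angular momentum is conserved.
Moments of inertia: I_A = (20.6)(0.257)² = 1.361 kg·m²; I_B = (3.00)(0.283)² = 0.2403 kg·m²; I_C = ½(22.0)(0.374)² = 1.539 kg·m².
Taking A's sense as positive: L = (1.361)(2810) − (0.2403)(2960) − (1.539)(369) = 2544 kg·m²·rpm.
Combined I = 1.361 + 0.2403 + 1.539 = 3.140 kg·m².
ω_f = L / I = 2544 / 3.140 = 810.4 rpm.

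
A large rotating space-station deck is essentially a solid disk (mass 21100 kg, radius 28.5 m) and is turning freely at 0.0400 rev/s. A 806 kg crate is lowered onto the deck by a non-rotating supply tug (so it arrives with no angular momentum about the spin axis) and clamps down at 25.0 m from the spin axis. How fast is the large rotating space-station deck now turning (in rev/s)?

ω_f ≈ 0.0378 rev/s

No external torque acts about the spin axis; L_before = L_after.
I_p = ½(21100)(28.5)² = 8.569e+06 kg·m².
Added inertia Σmr² = (806)(25.0)² = 5.038e+05 kg·m²; I_f = 8.569e+06 + 5.038e+05 = 9.073e+06 kg·m².
ω_f = I_p ω_i / I_f = (8.569e+06)(0.0400) / 9.073e+06 = 0.03778 rev/s.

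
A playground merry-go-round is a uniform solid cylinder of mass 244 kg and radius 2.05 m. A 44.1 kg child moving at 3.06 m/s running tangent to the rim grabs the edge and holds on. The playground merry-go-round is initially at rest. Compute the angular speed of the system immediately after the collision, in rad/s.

About the axle the impulsive forces during the collision are internal, so angular momentum about that axis is conserved.
I_p = ½(244)(2.05)² = 512.7 kg·m². Taking the sense of the child's angular momentum as positive, L_{child} = m v R = (44.1)(3.06)(2.05) = 276.6 kg·m²/s.
L_i = 0 + 276.6 = 276.6 kg·m²/s.
After sticking, I_f = I_p + m R² = 512.7 + (44.1)(2.05)² = 698.0 kg·m².
ω_f = L_i / I_f = 276.6 / 698.0 = 0.3963 rad/s.

|ω_f| ≈ 0.396 rad/s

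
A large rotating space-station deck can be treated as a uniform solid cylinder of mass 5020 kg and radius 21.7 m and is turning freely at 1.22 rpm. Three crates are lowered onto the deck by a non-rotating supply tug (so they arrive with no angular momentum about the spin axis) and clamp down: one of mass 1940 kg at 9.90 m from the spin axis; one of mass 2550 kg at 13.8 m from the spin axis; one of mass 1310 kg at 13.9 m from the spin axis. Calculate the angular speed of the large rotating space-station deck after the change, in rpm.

ω_f ≈ 0.683 rpm

No external torque acts about the spin axis; L_before = L_after.
I_p = ½(5020)(21.7)² = 1.182e+06 kg·m².
Added inertia Σmr² = (1940)(9.90)² + (2550)(13.8)² + (1310)(13.9)² = 9.289e+05 kg·m²; I_f = 1.182e+06 + 9.289e+05 = 2.111e+06 kg·m².
ω_f = I_p ω_i / I_f = (1.182e+06)(1.22) / 2.111e+06 = 0.6831 rpm.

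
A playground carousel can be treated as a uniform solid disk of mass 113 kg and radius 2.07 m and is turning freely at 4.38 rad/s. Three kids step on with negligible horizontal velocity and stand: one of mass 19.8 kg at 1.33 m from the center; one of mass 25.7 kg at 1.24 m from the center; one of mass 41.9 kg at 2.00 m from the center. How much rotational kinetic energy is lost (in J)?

No external torque acts about the center; L_before = L_after.
I_p = ½(113)(2.07)² = 242.1 kg·m².
Added inertia Σmr² = (19.8)(1.33)² + (25.7)(1.24)² + (41.9)(2.00)² = 242.1 kg·m²; I_f = 242.1 + 242.1 = 484.2 kg·m².
ω_f = I_p ω_i / I_f = (242.1)(4.38) / 484.2 = 2.190 rad/s.
KE_i = ½(242.1)(4.380 rad/s)² = 2322 J; KE_f = ½(484.2)(2.190)² = 1161 J.

energy lost ≈ 1160 J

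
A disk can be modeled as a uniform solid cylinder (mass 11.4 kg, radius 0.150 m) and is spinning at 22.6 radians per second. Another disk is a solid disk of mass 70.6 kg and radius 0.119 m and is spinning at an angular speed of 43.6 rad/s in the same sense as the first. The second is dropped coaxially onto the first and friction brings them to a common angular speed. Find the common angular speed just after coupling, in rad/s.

The coupling torques are internal; angular momentum about the shared axis is conserved.
Moments of inertia: I_A = ½(11.4)(0.150)² = 0.1283 kg·m²; I_B = ½(70.6)(0.119)² = 0.4999 kg·m².
Taking A's sense as positive: L = (0.1283)(22.6) + (0.4999)(43.6) = 24.69 kg·m²·rad/s.
Combined I = 0.1283 + 0.4999 = 0.6281 kg·m².
ω_f = L / I = 24.69 / 0.6281 = 39.31 rad/s.

|ω_f| ≈ 39.3 rad/s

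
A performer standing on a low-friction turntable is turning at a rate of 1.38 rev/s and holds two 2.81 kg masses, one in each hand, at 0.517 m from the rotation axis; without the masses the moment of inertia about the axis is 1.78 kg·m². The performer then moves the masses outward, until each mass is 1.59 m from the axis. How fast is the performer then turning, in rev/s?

Angular momentum about the spin axis is conserved since the torque about it is zero.
I₁ = 1.78 + 2(2.81)(0.517)² = 3.282 kg·m²; I₂ = 1.78 + 2(2.81)(1.59)² = 15.99 kg·m².
ω₂ = I₁ω₁ / I₂ = (3.282)(1.38 rev/s) / (15.99) = 0.2833 rev/s.

ω₂ ≈ 0.283 rev/s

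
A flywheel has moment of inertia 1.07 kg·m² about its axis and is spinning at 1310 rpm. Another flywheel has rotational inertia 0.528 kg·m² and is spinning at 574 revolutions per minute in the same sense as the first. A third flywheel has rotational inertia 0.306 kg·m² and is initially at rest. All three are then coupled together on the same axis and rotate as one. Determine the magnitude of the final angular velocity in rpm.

|ω_f| ≈ 895 rpm

No external torque acts about the common axis, so total angular momentum is conserved.
Taking A's sense as positive: L = (1.070)(1310) + (0.5280)(574) = 1705 kg·m²·rpm.
Combined I = 1.070 + 0.5280 + 0.3060 = 1.904 kg·m².
ω_f = L / I = 1705 / 1.904 = 895.4 rpm.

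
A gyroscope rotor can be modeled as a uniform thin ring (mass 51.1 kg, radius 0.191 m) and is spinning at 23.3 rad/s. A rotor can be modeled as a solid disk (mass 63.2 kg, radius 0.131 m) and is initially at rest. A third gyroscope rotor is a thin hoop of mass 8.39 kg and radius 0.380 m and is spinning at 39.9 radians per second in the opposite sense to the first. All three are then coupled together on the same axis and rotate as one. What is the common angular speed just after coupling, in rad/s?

|ω_f| ≈ 1.36 rad/s

No external torque acts about the common axis, so total angular momentum is conserved.
Moments of inertia: I_A = (51.1)(0.191)² = 1.864 kg·m²; I_B = ½(63.2)(0.131)² = 0.5423 kg·m²; I_C = (8.39)(0.380)² = 1.212 kg·m².
Taking A's sense as positive: L = (1.864)(23.3) − (1.212)(39.9) = -4.904 kg·m²·rad/s.
Combined I = 1.864 + 0.5423 + 1.212 = 3.618 kg·m².
ω_f = L / I = -4.904 / 3.618 = -1.355 rad/s.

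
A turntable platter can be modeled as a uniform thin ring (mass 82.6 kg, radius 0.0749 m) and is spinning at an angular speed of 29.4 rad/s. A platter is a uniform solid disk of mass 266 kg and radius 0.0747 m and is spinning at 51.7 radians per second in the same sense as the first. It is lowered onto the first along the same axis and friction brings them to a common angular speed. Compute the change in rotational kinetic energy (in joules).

No external torque acts about the common axis, so total angular momentum is conserved.
Moments of inertia: I_A = (82.6)(0.0749)² = 0.4634 kg·m²; I_B = ½(266)(0.0747)² = 0.7422 kg·m².
Taking A's sense as positive: L = (0.4634)(29.4) + (0.7422)(51.7) = 51.99 kg·m²·rad/s.
Combined I = 0.4634 + 0.7422 = 1.206 kg·m².
ω_f = L / I = 51.99 / 1.206 = 43.13 rad/s.
KE_i = ½ΣIω² = 1192 J; KE_f = ½(1.206)(43.13)² = 1121 J.

ΔKE ≈ -70.9 J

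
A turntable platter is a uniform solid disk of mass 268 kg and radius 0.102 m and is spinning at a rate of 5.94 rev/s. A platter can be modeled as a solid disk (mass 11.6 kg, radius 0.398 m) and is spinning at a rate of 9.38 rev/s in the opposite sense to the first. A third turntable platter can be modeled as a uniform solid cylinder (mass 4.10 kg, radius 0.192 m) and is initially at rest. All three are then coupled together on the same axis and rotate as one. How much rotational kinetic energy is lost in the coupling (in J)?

No external torque acts about the common axis, so total angular momentum is conserved.
Moments of inertia: I_A = ½(268)(0.102)² = 1.394 kg·m²; I_B = ½(11.6)(0.398)² = 0.9187 kg·m²; I_C = ½(4.10)(0.192)² = 0.07557 kg·m².
Taking A's sense as positive: L = (1.394)(5.94) − (0.9187)(9.38) = -0.3366 kg·m²·rev/s.
Combined I = 1.394 + 0.9187 + 0.07557 = 2.388 kg·m².
ω_f = L / I = -0.3366 / 2.388 = -0.1409 rev/s.
KE_i = ½ΣIω² = 2567 J; KE_f = ½(2.388)(0.8856)² = 0.9366 J.

ΔKE lost ≈ 2570 J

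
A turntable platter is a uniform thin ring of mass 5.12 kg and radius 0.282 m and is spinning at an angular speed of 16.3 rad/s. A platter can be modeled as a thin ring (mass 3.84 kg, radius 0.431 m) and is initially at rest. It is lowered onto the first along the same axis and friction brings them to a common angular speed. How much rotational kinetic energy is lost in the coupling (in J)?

ΔKE lost ≈ 34.4 J

No external torque acts about the common axis, so total angular momentum is conserved.
Moments of inertia: I_A = (5.12)(0.282)² = 0.4072 kg·m²; I_B = (3.84)(0.431)² = 0.7133 kg·m².
Taking A's sense as positive: L = (0.4072)(16.3) = 6.637 kg·m²·rad/s.
Combined I = 0.4072 + 0.7133 = 1.120 kg·m².
ω_f = L / I = 6.637 / 1.120 = 5.923 rad/s.
KE_i = ½ΣIω² = 54.09 J; KE_f = ½(1.120)(5.923)² = 19.66 J.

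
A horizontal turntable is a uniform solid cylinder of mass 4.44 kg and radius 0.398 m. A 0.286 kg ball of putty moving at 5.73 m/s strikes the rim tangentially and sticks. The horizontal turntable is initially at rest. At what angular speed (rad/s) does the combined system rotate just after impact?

About the axle the impulsive forces during the collision are internal, so angular momentum about that axis is conserved.
I_p = ½(4.44)(0.398)² = 0.3517 kg·m². Taking the sense of the ball of putty's angular momentum as positive, L_{ball} = m v R = (0.286)(5.73)(0.398) = 0.6522 kg·m²/s.
L_i = 0 + 0.6522 = 0.6522 kg·m²/s.
After sticking, I_f = I_p + m R² = 0.3517 + (0.286)(0.398)² = 0.3970 kg·m².
ω_f = L_i / I_f = 0.6522 / 0.3970 = 1.643 rad/s.

|ω_f| ≈ 1.64 rad/s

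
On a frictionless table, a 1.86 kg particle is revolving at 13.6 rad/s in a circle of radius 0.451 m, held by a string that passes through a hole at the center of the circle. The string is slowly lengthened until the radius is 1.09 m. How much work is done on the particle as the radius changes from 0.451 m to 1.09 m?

The constraining force is radial, so m r² ω about the center is conserved.
ω₂ = ω₁ (r₁/r₂)² = (13.6)(0.451/1.09)² = 2.328 rad/s.
W = ΔKE = ½m(v₂² − v₁²) = -29.00 J.

W ≈ -29.0 J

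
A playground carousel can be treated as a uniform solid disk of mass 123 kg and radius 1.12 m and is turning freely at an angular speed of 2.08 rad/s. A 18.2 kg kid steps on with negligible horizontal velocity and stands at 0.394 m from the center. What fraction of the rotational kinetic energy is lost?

No external torque acts about the center; L_before = L_after.
I_p = ½(123)(1.12)² = 77.15 kg·m².
Added inertia Σmr² = (18.2)(0.394)² = 2.825 kg·m²; I_f = 77.15 + 2.825 = 79.97 kg·m².
ω_f = I_p ω_i / I_f = (77.15)(2.08) / 79.97 = 2.007 rad/s.
KE_i = ½(77.15)(2.080 rad/s)² = 166.9 J; KE_f = ½(79.97)(2.007)² = 161.0 J.
Fraction lost = 0.03533.

fraction ≈ 0.0353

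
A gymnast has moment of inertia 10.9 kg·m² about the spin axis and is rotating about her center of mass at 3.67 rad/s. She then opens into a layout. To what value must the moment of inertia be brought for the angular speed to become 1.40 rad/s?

With no external torque about the axis, L is conserved: I₁ω₁ = I₂ω₂.
I₂ = I₁ω₁ / ω₂ = (10.9)(3.67) / (1.40) = 28.57 kg·m².

I₂ ≈ 28.6 kg·m²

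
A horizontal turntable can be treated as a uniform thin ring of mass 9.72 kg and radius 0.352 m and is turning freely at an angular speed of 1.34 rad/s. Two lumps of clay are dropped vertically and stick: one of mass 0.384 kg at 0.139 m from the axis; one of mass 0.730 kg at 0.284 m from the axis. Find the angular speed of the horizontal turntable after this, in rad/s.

ω_f ≈ 1.27 rad/s

No external torque acts about the axis; L_before = L_after.
I_p = (9.72)(0.352)² = 1.204 kg·m².
Added inertia Σmr² = (0.384)(0.139)² + (0.730)(0.284)² = 0.06630 kg·m²; I_f = 1.204 + 0.06630 = 1.271 kg·m².
ω_f = I_p ω_i / I_f = (1.204)(1.34) / 1.271 = 1.270 rad/s.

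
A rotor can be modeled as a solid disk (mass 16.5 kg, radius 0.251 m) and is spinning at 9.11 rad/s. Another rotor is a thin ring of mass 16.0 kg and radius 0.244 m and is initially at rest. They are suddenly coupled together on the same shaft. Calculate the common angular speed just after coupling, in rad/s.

The coupling torques are internal; angular momentum about the shared axis is conserved.
Moments of inertia: I_A = ½(16.5)(0.251)² = 0.5198 kg·m²; I_B = (16.0)(0.244)² = 0.9526 kg·m².
Taking A's sense as positive: L = (0.5198)(9.11) = 4.735 kg·m²·rad/s.
Combined I = 0.5198 + 0.9526 = 1.472 kg·m².
ω_f = L / I = 4.735 / 1.472 = 3.216 rad/s.

|ω_f| ≈ 3.22 rad/s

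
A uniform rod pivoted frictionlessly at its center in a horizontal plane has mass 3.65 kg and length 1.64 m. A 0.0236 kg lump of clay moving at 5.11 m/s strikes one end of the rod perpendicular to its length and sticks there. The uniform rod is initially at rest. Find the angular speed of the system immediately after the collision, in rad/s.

The axle reaction passes through the pivot and exerts no torque about it; angular momentum about the pivot is conserved through the impact.
I_p = (1/12)(3.65)(1.64)² = 0.8181 kg·m². Taking the sense of the lump of clay's angular momentum as positive, L_{lump} = m v R = (0.0236)(5.11)(1.64/2) = 0.09889 kg·m²/s.
L_i = 0 + 0.09889 = 0.09889 kg·m²/s.
After sticking, I_f = I_p + m R² = 0.8181 + (0.0236)(1.64/2)² = 0.8340 kg·m².
ω_f = L_i / I_f = 0.09889 / 0.8340 = 0.1186 rad/s.

|ω_f| ≈ 0.119 rad/s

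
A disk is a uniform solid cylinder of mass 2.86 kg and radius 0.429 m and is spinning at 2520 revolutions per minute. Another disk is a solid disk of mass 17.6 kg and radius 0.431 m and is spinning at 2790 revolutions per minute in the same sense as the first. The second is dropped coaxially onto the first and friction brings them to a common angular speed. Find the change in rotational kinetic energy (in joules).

No external torque acts about the common axis, so total angular momentum is conserved.
Moments of inertia: I_A = ½(2.86)(0.429)² = 0.2632 kg·m²; I_B = ½(17.6)(0.431)² = 1.635 kg·m².
Taking A's sense as positive: L = (0.2632)(2520) + (1.635)(2790) = 5224 kg·m²·rpm.
Combined I = 0.2632 + 1.635 = 1.898 kg·m².
ω_f = L / I = 5224 / 1.898 = 2753 rpm.
KE_i = ½ΣIω² = 78930 J; KE_f = ½(1.898)(288.2)² = 78840 J.

ΔKE ≈ -90.6 J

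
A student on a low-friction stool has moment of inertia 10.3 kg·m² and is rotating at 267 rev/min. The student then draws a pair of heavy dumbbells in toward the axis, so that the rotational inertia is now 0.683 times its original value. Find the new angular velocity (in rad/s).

ω₂ ≈ 40.9 rad/s

With no external torque about the axis, L is conserved: I₁ω₁ = I₂ω₂.
I₂ = 0.683 × 10.3 = 7.035 kg·m².
ω₂ = I₁ω₁ / I₂ = (10.30)(267 rpm) / (7.035) = 390.9 rpm = 40.94 rad/s.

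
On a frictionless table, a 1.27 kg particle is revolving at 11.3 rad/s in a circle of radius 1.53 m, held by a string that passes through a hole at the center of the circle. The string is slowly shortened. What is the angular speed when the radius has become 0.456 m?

The constraining force is radial, so m r² ω about the center is conserved.
ω₂ = ω₁ (r₁/r₂)² = (11.3)(1.53/0.456)² = 127.2 rad/s.

ω₂ ≈ 127 rad/s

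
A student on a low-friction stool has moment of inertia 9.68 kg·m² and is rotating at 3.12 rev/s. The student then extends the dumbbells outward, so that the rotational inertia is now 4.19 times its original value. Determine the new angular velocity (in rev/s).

ω₂ ≈ 0.745 rev/s

Angular momentum about the spin axis is conserved since the torque about it is zero.
I₂ = 4.19 × 9.68 = 40.56 kg·m².
ω₂ = I₁ω₁ / I₂ = (9.680)(3.12 rev/s) / (40.56) = 0.7446 rev/s.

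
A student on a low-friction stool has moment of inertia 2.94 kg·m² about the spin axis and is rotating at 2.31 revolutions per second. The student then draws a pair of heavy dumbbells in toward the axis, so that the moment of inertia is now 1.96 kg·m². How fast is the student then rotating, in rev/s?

ω₂ ≈ 3.46 rev/s

Angular momentum about the spin axis is conserved since the torque about it is zero.
ω₂ = I₁ω₁ / I₂ = (2.940)(2.31 rev/s) / (1.960) = 3.465 rev/s.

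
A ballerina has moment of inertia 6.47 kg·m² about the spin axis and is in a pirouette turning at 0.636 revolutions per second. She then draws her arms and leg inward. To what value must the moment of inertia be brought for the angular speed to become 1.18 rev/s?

I₂ ≈ 3.49 kg·m²

With no external torque about the axis, L is conserved: I₁ω₁ = I₂ω₂.
I₂ = I₁ω₁ / ω₂ = (6.47)(0.636) / (1.18) = 3.487 kg·m².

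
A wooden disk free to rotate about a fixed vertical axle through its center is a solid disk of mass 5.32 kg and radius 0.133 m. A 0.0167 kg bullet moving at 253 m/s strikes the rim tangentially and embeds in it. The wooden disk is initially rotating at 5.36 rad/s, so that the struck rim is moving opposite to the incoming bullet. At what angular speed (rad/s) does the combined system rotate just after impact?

About the axle the impulsive forces during the collision are internal, so angular momentum about that axis is conserved.
I_p = ½(5.32)(0.133)² = 0.04705 kg·m². Taking the sense of the bullet's angular momentum as positive, L_{bullet} = m v R = (0.0167)(253)(0.133) = 0.5619 kg·m²/s.
L_i = −I_p ω_p + m v R = −(0.04705)(5.36) + 0.5619 = 0.3097 kg·m²/s.
After sticking, I_f = I_p + m R² = 0.04705 + (0.0167)(0.133)² = 0.04735 kg·m².
ω_f = L_i / I_f = 0.3097 / 0.04735 = 6.542 rad/s.

|ω_f| ≈ 6.54 rad/s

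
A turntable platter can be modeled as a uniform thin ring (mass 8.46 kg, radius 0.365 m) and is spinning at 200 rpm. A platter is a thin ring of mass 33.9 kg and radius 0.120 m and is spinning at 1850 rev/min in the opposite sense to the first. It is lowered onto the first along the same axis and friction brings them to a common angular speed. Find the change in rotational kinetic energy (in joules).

No external torque acts about the common axis, so total angular momentum is conserved.
Moments of inertia: I_A = (8.46)(0.365)² = 1.127 kg·m²; I_B = (33.9)(0.120)² = 0.4882 kg·m².
Taking A's sense as positive: L = (1.127)(200) − (0.4882)(1850) = -677.7 kg·m²·rpm.
Combined I = 1.127 + 0.4882 = 1.615 kg·m².
ω_f = L / I = -677.7 / 1.615 = -419.6 rpm.
KE_i = ½ΣIω² = 9408 J; KE_f = ½(1.615)(43.94)² = 1559 J.

ΔKE ≈ -7850 J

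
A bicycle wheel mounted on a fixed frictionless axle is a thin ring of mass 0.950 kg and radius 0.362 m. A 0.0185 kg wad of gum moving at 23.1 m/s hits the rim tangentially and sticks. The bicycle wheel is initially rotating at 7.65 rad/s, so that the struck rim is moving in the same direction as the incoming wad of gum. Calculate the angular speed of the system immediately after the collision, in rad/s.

|ω_f| ≈ 8.72 rad/s

About the axle the impulsive forces during the collision are internal, so angular momentum about that axis is conserved.
I_p = (0.950)(0.362)² = 0.1245 kg·m². Taking the sense of the wad of gum's angular momentum as positive, L_{wad} = m v R = (0.0185)(23.1)(0.362) = 0.1547 kg·m²/s.
L_i = +I_p ω_p + m v R = +(0.1245)(7.65) + 0.1547 = 1.107 kg·m²/s.
After sticking, I_f = I_p + m R² = 0.1245 + (0.0185)(0.362)² = 0.1269 kg·m².
ω_f = L_i / I_f = 1.107 / 0.1269 = 8.723 rad/s.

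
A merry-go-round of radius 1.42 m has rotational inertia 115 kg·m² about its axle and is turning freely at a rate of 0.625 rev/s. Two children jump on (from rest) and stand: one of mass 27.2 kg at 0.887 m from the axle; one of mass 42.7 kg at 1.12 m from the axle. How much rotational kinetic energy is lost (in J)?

The added mass arrives with no angular momentum about the axle, and any external torque about the axle is negligible, so the system's angular momentum is conserved.
Added inertia Σmr² = (27.2)(0.887)² + (42.7)(1.12)² = 74.96 kg·m²; I_f = 115.0 + 74.96 = 190.0 kg·m².
ω_f = I_p ω_i / I_f = (115.0)(0.625) / 190.0 = 0.3784 rev/s.
KE_i = ½(115.0)(3.927 rad/s)² = 886.7 J; KE_f = ½(190.0)(2.377)² = 536.8 J.

energy lost ≈ 350 J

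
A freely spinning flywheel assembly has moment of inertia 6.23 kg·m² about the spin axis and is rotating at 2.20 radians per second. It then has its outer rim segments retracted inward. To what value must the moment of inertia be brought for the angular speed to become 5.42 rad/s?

No external torque acts about the spin axis, so angular momentum is conserved.
I₂ = I₁ω₁ / ω₂ = (6.23)(2.20) / (5.42) = 2.529 kg·m².

I₂ ≈ 2.53 kg·m²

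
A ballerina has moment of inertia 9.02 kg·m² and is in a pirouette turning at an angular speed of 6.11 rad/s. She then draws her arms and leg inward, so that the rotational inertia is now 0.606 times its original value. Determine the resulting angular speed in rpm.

ω₂ ≈ 96.3 rpm

Angular momentum about the spin axis is conserved since the torque about it is zero.
I₂ = 0.606 × 9.02 = 5.466 kg·m².
ω₂ = I₁ω₁ / I₂ = (9.020)(6.11 rad/s) / (5.466) = 10.08 rad/s = 96.28 rpm.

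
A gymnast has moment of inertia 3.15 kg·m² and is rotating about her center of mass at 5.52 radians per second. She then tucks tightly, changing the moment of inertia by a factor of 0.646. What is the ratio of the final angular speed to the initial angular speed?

Angular momentum about the spin axis is conserved since the torque about it is zero.
I₂ = 0.646 × 3.15 = 2.035 kg·m².
ω₂/ω₁ = I₁/I₂ = 3.150 / 2.035 = 1.548.

ω₂/ω₁ ≈ 1.55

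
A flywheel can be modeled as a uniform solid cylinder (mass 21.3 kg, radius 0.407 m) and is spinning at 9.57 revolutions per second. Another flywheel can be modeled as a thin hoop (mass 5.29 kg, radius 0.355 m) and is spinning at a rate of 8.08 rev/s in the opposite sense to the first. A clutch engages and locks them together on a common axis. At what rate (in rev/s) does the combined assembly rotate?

No external torque acts about the common axis, so total angular momentum is conserved.
Moments of inertia: I_A = ½(21.3)(0.407)² = 1.764 kg·m²; I_B = (5.29)(0.355)² = 0.6667 kg·m².
Taking A's sense as positive: L = (1.764)(9.57) − (0.6667)(8.08) = 11.50 kg·m²·rev/s.
Combined I = 1.764 + 0.6667 = 2.431 kg·m².
ω_f = L / I = 11.50 / 2.431 = 4.729 rev/s.

|ω_f| ≈ 4.73 rev/s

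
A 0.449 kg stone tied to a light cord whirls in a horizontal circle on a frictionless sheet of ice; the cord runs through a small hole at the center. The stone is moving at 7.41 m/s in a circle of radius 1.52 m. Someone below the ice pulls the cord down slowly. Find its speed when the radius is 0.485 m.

v₂ ≈ 23.2 m/s

Central (radial) force ⇒ zero torque about the center ⇒ m v r is constant.
v₂ = v₁ r₁ / r₂ = (7.41)(1.52) / (0.485) = 23.22 m/s.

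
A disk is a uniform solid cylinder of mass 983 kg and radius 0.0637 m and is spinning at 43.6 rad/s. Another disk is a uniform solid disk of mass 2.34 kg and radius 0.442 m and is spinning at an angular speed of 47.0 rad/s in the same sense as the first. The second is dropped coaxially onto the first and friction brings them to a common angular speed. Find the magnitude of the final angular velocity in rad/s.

|ω_f| ≈ 43.9 rad/s

The coupling torques are internal; angular momentum about the shared axis is conserved.
Moments of inertia: I_A = ½(983)(0.0637)² = 1.994 kg·m²; I_B = ½(2.34)(0.442)² = 0.2286 kg·m².
Taking A's sense as positive: L = (1.994)(43.6) + (0.2286)(47.0) = 97.70 kg·m²·rad/s.
Combined I = 1.994 + 0.2286 = 2.223 kg·m².
ω_f = L / I = 97.70 / 2.223 = 43.95 rad/s.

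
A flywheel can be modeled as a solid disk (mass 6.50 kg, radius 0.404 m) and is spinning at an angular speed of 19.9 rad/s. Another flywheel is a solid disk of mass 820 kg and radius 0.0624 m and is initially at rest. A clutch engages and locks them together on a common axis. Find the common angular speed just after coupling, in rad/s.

The coupling torques are internal; angular momentum about the shared axis is conserved.
Moments of inertia: I_A = ½(6.50)(0.404)² = 0.5305 kg·m²; I_B = ½(820)(0.0624)² = 1.596 kg·m².
Taking A's sense as positive: L = (0.5305)(19.9) = 10.56 kg·m²·rad/s.
Combined I = 0.5305 + 1.596 = 2.127 kg·m².
ω_f = L / I = 10.56 / 2.127 = 4.963 rad/s.

|ω_f| ≈ 4.96 rad/s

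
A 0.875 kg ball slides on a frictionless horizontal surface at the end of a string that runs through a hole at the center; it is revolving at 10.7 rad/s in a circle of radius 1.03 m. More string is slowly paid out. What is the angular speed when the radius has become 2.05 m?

ω₂ ≈ 2.70 rad/s

The constraining force is radial, so m r² ω about the center is conserved.
ω₂ = ω₁ (r₁/r₂)² = (10.7)(1.03/2.05)² = 2.701 rad/s.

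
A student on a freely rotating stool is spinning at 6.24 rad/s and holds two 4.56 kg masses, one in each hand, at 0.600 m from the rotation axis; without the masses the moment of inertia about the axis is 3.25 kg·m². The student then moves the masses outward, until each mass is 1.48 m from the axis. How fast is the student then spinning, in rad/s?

ω₂ ≈ 1.76 rad/s

No external torque acts about the spin axis, so angular momentum is conserved.
I₁ = 3.25 + 2(4.56)(0.600)² = 6.533 kg·m²; I₂ = 3.25 + 2(4.56)(1.48)² = 23.23 kg·m².
ω₂ = I₁ω₁ / I₂ = (6.533)(6.24 rad/s) / (23.23) = 1.755 rad/s.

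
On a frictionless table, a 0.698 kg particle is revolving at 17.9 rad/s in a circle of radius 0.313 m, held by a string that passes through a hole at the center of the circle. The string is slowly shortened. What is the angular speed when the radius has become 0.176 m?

No torque about the axis ⇒ m r₁² ω₁ = m r₂² ω₂.
ω₂ = ω₁ (r₁/r₂)² = (17.9)(0.313/0.176)² = 56.61 rad/s.

ω₂ ≈ 56.6 rad/s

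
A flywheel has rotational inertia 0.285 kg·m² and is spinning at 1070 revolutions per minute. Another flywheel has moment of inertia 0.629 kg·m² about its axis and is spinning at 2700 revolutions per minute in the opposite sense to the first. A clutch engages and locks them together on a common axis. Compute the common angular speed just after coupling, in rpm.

No external torque acts about the common axis, so total angular momentum is conserved.
Taking A's sense as positive: L = (0.2850)(1070) − (0.6290)(2700) = -1393 kg·m²·rpm.
Combined I = 0.2850 + 0.6290 = 0.9140 kg·m².
ω_f = L / I = -1393 / 0.9140 = -1524 rpm.

|ω_f| ≈ 1520 rpm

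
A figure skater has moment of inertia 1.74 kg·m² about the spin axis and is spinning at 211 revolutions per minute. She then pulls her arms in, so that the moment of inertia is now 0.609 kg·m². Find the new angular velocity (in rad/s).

ω₂ ≈ 63.1 rad/s

With no external torque about the axis, L is conserved: I₁ω₁ = I₂ω₂.
ω₂ = I₁ω₁ / I₂ = (1.740)(211 rpm) / (0.6090) = 602.9 rpm = 63.13 rad/s.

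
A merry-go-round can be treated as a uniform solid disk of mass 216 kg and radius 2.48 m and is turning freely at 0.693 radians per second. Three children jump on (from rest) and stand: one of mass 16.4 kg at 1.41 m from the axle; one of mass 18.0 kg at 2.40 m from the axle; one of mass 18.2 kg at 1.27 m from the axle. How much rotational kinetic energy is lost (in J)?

energy lost ≈ 31.8 J

The added mass arrives with no angular momentum about the axle, and any external torque about the axle is negligible, so the system's angular momentum is conserved.
I_p = ½(216)(2.48)² = 664.2 kg·m².
Added inertia Σmr² = (16.4)(1.41)² + (18.0)(2.40)² + (18.2)(1.27)² = 165.6 kg·m²; I_f = 664.2 + 165.6 = 829.9 kg·m².
ω_f = I_p ω_i / I_f = (664.2)(0.693) / 829.9 = 0.5547 rad/s.
KE_i = ½(664.2)(0.6930 rad/s)² = 159.5 J; KE_f = ½(829.9)(0.5547)² = 127.7 J.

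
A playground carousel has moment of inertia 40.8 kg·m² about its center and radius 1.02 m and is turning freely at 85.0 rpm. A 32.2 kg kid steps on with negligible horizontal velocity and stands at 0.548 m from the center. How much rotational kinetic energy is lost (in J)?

No external torque acts about the center; L_before = L_after.
Added inertia Σmr² = (32.2)(0.548)² = 9.670 kg·m²; I_f = 40.80 + 9.670 = 50.47 kg·m².
ω_f = I_p ω_i / I_f = (40.80)(85.0) / 50.47 = 68.71 rpm.
KE_i = ½(40.80)(8.901 rad/s)² = 1616 J; KE_f = ½(50.47)(7.196)² = 1307 J.

energy lost ≈ 310 J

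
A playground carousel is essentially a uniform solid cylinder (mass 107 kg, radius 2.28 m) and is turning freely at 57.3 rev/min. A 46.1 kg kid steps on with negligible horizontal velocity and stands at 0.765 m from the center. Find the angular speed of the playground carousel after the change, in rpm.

The added mass arrives with no angular momentum about the center, and any external torque about the center is negligible, so the system's angular momentum is conserved.
I_p = ½(107)(2.28)² = 278.1 kg·m².
Added inertia Σmr² = (46.1)(0.765)² = 26.98 kg·m²; I_f = 278.1 + 26.98 = 305.1 kg·m².
ω_f = I_p ω_i / I_f = (278.1)(57.3) / 305.1 = 52.23 rpm.

ω_f ≈ 52.2 rpm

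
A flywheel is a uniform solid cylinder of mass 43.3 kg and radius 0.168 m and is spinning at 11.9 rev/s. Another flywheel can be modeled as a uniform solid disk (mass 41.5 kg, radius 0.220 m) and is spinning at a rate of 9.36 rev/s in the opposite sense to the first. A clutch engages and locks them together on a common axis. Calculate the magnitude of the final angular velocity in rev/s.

No external torque acts about the common axis, so total angular momentum is conserved.
Moments of inertia: I_A = ½(43.3)(0.168)² = 0.6110 kg·m²; I_B = ½(41.5)(0.220)² = 1.004 kg·m².
Taking A's sense as positive: L = (0.6110)(11.9) − (1.004)(9.36) = -2.129 kg·m²·rev/s.
Combined I = 0.6110 + 1.004 = 1.615 kg·m².
ω_f = L / I = -2.129 / 1.615 = -1.318 rev/s.

|ω_f| ≈ 1.32 rev/s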